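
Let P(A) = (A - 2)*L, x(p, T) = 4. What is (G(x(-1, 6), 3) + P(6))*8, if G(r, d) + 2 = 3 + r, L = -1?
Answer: 8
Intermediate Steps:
G(r, d) = 1 + r (G(r, d) = -2 + (3 + r) = 1 + r)
P(A) = 2 - A (P(A) = (A - 2)*(-1) = (-2 + A)*(-1) = 2 - A)
(G(x(-1, 6), 3) + P(6))*8 = ((1 + 4) + (2 - 1*6))*8 = (5 + (2 - 6))*8 = (5 - 4)*8 = 1*8 = 8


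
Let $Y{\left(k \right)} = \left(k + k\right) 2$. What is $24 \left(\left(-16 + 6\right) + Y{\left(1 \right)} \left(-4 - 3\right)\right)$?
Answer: $-912$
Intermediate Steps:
$Y{\left(k \right)} = 4 k$ ($Y{\left(k \right)} = 2 k 2 = 4 k$)
$24 \left(\left(-16 + 6\right) + Y{\left(1 \right)} \left(-4 - 3\right)\right) = 24 \left(\left(-16 + 6\right) + 4 \cdot 1 \left(-4 - 3\right)\right) = 24 \left(-10 + 4 \left(-7\right)\right) = 24 \left(-10 - 28\right) = 24 \left(-38\right) = -912$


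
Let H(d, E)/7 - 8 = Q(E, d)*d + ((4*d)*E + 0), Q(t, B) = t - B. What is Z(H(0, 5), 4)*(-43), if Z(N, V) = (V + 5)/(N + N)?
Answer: -387/112 ≈ -3.4554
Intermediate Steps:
H(d, E) = 56 + 7*d*(E - d) + 28*E*d (H(d, E) = 56 + 7*((E - d)*d + ((4*d)*E + 0)) = 56 + 7*(d*(E - d) + (4*E*d + 0)) = 56 + 7*(d*(E - d) + 4*E*d) = 56 + (7*d*(E - d) + 28*E*d) = 56 + 7*d*(E - d) + 28*E*d)
Z(N, V) = (5 + V)/(2*N) (Z(N, V) = (5 + V)/((2*N)) = (5 + V)*(1/(2*N)) = (5 + V)/(2*N))
Z(H(0, 5), 4)*(-43) = ((5 + 4)/(2*(56 - 7*0**2 + 35*5*0)))*(-43) = ((1/2)*9/(56 - 7*0 + 0))*(-43) = ((1/2)*9/(56 + 0 + 0))*(-43) = ((1/2)*9/56)*(-43) = ((1/2)*(1/56)*9)*(-43) = (9/112)*(-43) = -387/112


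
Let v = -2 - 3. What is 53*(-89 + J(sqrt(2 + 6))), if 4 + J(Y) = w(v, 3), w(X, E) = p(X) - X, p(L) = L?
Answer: -4929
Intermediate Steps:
v = -5
w(X, E) = 0 (w(X, E) = X - X = 0)
J(Y) = -4 (J(Y) = -4 + 0 = -4)
53*(-89 + J(sqrt(2 + 6))) = 53*(-89 - 4) = 53*(-93) = -4929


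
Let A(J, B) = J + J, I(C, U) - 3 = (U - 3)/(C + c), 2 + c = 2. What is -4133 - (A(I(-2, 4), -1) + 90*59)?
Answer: -9448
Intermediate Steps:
c = 0 (c = -2 + 2 = 0)
I(C, U) = 3 + (-3 + U)/C (I(C, U) = 3 + (U - 3)/(C + 0) = 3 + (-3 + U)/C)
A(J, B) = 2*J
-4133 - (A(I(-2, 4), -1) + 90*59) = -4133 - (2*((-3 + 4 + 3*(-2))/(-2)) + 90*59) = -4133 - (2*(-(-3 + 4 - 6)/2) + 5310) = -4133 - (2*(-½*(-5)) + 5310) = -4133 - (2*(5/2) + 5310) = -4133 - (5 + 5310) = -4133 - 1*5315 = -4133 - 5315 = -9448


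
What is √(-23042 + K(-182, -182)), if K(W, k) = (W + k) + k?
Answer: 2*I*√5897 ≈ 153.58*I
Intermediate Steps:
K(W, k) = W + 2*k
√(-23042 + K(-182, -182)) = √(-23042 + (-182 + 2*(-182))) = √(-23042 + (-182 - 364)) = √(-23042 - 546) = √(-23588) = 2*I*√5897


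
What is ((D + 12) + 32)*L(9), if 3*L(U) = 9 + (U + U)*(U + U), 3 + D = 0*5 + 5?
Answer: 5106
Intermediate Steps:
D = 2 (D = -3 + (0*5 + 5) = -3 + (0 + 5) = -3 + 5 = 2)
L(U) = 3 + 4*U²/3 (L(U) = (9 + (U + U)*(U + U))/3 = (9 + (2*U)*(2*U))/3 = (9 + 4*U²)/3 = 3 + 4*U²/3)
((D + 12) + 32)*L(9) = ((2 + 12) + 32)*(3 + (4/3)*9²) = (14 + 32)*(3 + (4/3)*81) = 46*(3 + 108) = 46*111 = 5106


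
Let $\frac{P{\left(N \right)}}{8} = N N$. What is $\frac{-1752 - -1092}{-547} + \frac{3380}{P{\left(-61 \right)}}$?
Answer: $\frac{5373935}{4070774} \approx 1.3201$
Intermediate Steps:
$P{\left(N \right)} = 8 N^{2}$ ($P{\left(N \right)} = 8 N N = 8 N^{2}$)
$\frac{-1752 - -1092}{-547} + \frac{3380}{P{\left(-61 \right)}} = \frac{-1752 - -1092}{-547} + \frac{3380}{8 \left(-61\right)^{2}} = \left(-1752 + 1092\right) \left(- \frac{1}{547}\right) + \frac{3380}{8 \cdot 3721} = \left(-660\right) \left(- \frac{1}{547}\right) + \frac{3380}{29768} = \frac{660}{547} + 3380 \cdot \frac{1}{29768} = \frac{660}{547} + \frac{845}{7442} = \frac{5373935}{4070774}$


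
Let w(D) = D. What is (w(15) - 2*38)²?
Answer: 3721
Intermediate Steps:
(w(15) - 2*38)² = (15 - 2*38)² = (15 - 76)² = (-61)² = 3721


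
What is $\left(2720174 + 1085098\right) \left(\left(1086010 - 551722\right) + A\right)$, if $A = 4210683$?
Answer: $18055905287112$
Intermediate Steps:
$\left(2720174 + 1085098\right) \left(\left(1086010 - 551722\right) + A\right) = \left(2720174 + 1085098\right) \left(\left(1086010 - 551722\right) + 4210683\right) = 3805272 \left(\left(1086010 - 551722\right) + 4210683\right) = 3805272 \left(534288 + 4210683\right) = 3805272 \cdot 4744971 = 18055905287112$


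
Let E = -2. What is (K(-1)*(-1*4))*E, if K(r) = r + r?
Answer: -16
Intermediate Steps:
K(r) = 2*r
(K(-1)*(-1*4))*E = ((2*(-1))*(-1*4))*(-2) = -2*(-4)*(-2) = 8*(-2) = -16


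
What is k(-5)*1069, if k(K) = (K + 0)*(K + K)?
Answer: 53450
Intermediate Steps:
k(K) = 2*K**2 (k(K) = K*(2*K) = 2*K**2)
k(-5)*1069 = (2*(-5)**2)*1069 = (2*25)*1069 = 50*1069 = 53450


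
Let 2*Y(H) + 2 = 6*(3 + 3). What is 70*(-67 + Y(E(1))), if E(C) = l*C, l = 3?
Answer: -3500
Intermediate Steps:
E(C) = 3*C
Y(H) = 17 (Y(H) = -1 + (6*(3 + 3))/2 = -1 + (6*6)/2 = -1 + (½)*36 = -1 + 18 = 17)
70*(-67 + Y(E(1))) = 70*(-67 + 17) = 70*(-50) = -3500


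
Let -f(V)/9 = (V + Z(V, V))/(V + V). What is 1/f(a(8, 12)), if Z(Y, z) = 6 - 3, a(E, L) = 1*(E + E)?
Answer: -32/171 ≈ -0.18713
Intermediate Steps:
a(E, L) = 2*E (a(E, L) = 1*(2*E) = 2*E)
Z(Y, z) = 3
f(V) = -9*(3 + V)/(2*V) (f(V) = -9*(V + 3)/(V + V) = -9*(3 + V)/(2*V))
1/f(a(8, 12)) = 1/(9*(-3 - 2*8)/(2*((2*8)))) = 1/((9/2)*(-3 - 1*16)/16) = 1/((9/2)*(1/16)*(-3 - 16)) = 1/((9/2)*(1/16)*(-19)) = 1/(-171/32) = -32/171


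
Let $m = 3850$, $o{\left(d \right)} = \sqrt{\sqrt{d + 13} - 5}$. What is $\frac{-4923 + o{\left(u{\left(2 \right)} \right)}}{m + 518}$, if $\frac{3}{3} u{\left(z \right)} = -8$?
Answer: $- \frac{1641}{1456} + \frac{i \sqrt{5 - \sqrt{5}}}{4368} \approx -1.1271 + 0.00038061 i$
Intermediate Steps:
$u{\left(z \right)} = -8$
$o{\left(d \right)} = \sqrt{-5 + \sqrt{13 + d}}$ ($o{\left(d \right)} = \sqrt{\sqrt{13 + d} - 5} = \sqrt{-5 + \sqrt{13 + d}}$)
$\frac{-4923 + o{\left(u{\left(2 \right)} \right)}}{m + 518} = \frac{-4923 + \sqrt{-5 + \sqrt{13 - 8}}}{3850 + 518} = \frac{-4923 + \sqrt{-5 + \sqrt{5}}}{4368} = \left(-4923 + \sqrt{-5 + \sqrt{5}}\right) \frac{1}{4368} = - \frac{1641}{1456} + \frac{\sqrt{-5 + \sqrt{5}}}{4368}$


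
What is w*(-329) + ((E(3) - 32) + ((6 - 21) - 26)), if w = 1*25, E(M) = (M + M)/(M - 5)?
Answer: -8301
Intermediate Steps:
E(M) = 2*M/(-5 + M) (E(M) = (2*M)/(-5 + M) = 2*M/(-5 + M))
w = 25
w*(-329) + ((E(3) - 32) + ((6 - 21) - 26)) = 25*(-329) + ((2*3/(-5 + 3) - 32) + ((6 - 21) - 26)) = -8225 + ((2*3/(-2) - 32) + (-15 - 26)) = -8225 + ((2*3*(-1/2) - 32) - 41) = -8225 + ((-3 - 32) - 41) = -8225 + (-35 - 41) = -8225 - 76 = -8301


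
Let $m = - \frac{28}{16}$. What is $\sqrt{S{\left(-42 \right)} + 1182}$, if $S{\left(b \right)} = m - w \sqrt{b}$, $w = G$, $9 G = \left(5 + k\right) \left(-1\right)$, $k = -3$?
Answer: $\frac{\sqrt{42489 + 8 i \sqrt{42}}}{6} \approx 34.355 + 0.02096 i$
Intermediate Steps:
$G = - \frac{2}{9}$ ($G = \frac{\left(5 - 3\right) \left(-1\right)}{9} = \frac{2 \left(-1\right)}{9} = \frac{1}{9} \left(-2\right) = - \frac{2}{9} \approx -0.22222$)
$w = - \frac{2}{9} \approx -0.22222$
$m = - \frac{7}{4}$ ($m = \left(-28\right) \frac{1}{16} = - \frac{7}{4} \approx -1.75$)
$S{\left(b \right)} = - \frac{7}{4} + \frac{2 \sqrt{b}}{9}$ ($S{\left(b \right)} = - \frac{7}{4} - - \frac{2 \sqrt{b}}{9} = - \frac{7}{4} + \frac{2 \sqrt{b}}{9}$)
$\sqrt{S{\left(-42 \right)} + 1182} = \sqrt{\left(- \frac{7}{4} + \frac{2 \sqrt{-42}}{9}\right) + 1182} = \sqrt{\left(- \frac{7}{4} + \frac{2 i \sqrt{42}}{9}\right) + 1182} = \sqrt{\frac{4721}{4} + \frac{2 i \sqrt{42}}{9}}$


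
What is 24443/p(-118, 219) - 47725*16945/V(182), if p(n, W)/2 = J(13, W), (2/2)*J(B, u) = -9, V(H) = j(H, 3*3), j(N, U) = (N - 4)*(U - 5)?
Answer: -7287002833/6408 ≈ -1.1372e+6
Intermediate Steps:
j(N, U) = (-5 + U)*(-4 + N) (j(N, U) = (-4 + N)*(-5 + U) = (-5 + U)*(-4 + N))
V(H) = -16 + 4*H (V(H) = 20 - 5*H - 12*3 + H*(3*3) = 20 - 5*H - 4*9 + H*9 = 20 - 5*H - 36 + 9*H = -16 + 4*H)
J(B, u) = -9
p(n, W) = -18 (p(n, W) = 2*(-9) = -18)
24443/p(-118, 219) - 47725*16945/V(182) = 24443/(-18) - 47725*16945/(-16 + 4*182) = 24443*(-1/18) - 47725*16945/(-16 + 728) = -24443/18 - 47725/(712*(1/16945)) = -24443/18 - 47725/712/16945 = -24443/18 - 47725*16945/712 = -24443/18 - 808700125/712 = -7287002833/6408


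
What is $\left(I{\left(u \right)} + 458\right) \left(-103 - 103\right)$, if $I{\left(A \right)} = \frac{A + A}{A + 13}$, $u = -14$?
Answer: $-100116$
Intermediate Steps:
$I{\left(A \right)} = \frac{2 A}{13 + A}$
$\left(I{\left(u \right)} + 458\right) \left(-103 - 103\right) = \left(2 \left(-14\right) \frac{1}{13 - 14} + 458\right) \left(-103 - 103\right) = \left(2 \left(-14\right) \frac{1}{-1} + 458\right) \left(-206\right) = \left(2 \left(-14\right) \left(-1\right) + 458\right) \left(-206\right) = \left(28 + 458\right) \left(-206\right) = 486 \left(-206\right) = -100116$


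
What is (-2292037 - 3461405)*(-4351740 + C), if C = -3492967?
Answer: 45134066731494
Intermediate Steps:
(-2292037 - 3461405)*(-4351740 + C) = (-2292037 - 3461405)*(-4351740 - 3492967) = -5753442*(-7844707) = 45134066731494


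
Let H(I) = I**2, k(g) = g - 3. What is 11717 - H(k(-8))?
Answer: 11596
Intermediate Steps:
k(g) = -3 + g
11717 - H(k(-8)) = 11717 - (-3 - 8)**2 = 11717 - 1*(-11)**2 = 11717 - 1*121 = 11717 - 121 = 11596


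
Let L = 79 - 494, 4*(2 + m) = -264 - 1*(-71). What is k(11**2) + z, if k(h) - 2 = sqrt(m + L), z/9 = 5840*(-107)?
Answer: -5623918 + I*sqrt(1861)/2 ≈ -5.6239e+6 + 21.57*I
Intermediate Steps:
z = -5623920 (z = 9*(5840*(-107)) = 9*(-624880) = -5623920)
m = -201/4 (m = -2 + (-264 - 1*(-71))/4 = -2 + (-264 + 71)/4 = -2 + (1/4)*(-193) = -2 - 193/4 = -201/4 ≈ -50.250)
L = -415
k(h) = 2 + I*sqrt(1861)/2 (k(h) = 2 + sqrt(-201/4 - 415) = 2 + sqrt(-1861/4) = 2 + I*sqrt(1861)/2)
k(11**2) + z = (2 + I*sqrt(1861)/2) - 5623920 = -5623918 + I*sqrt(1861)/2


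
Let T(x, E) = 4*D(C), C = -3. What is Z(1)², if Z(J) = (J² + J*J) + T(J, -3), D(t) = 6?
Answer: 676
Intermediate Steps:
T(x, E) = 24 (T(x, E) = 4*6 = 24)
Z(J) = 24 + 2*J² (Z(J) = (J² + J*J) + 24 = (J² + J²) + 24 = 2*J² + 24 = 24 + 2*J²)
Z(1)² = (24 + 2*1²)² = (24 + 2*1)² = (24 + 2)² = 26² = 676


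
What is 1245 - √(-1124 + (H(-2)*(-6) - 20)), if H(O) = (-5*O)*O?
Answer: 1245 - 32*I ≈ 1245.0 - 32.0*I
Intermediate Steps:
H(O) = -5*O²
1245 - √(-1124 + (H(-2)*(-6) - 20)) = 1245 - √(-1124 + (-5*(-2)²*(-6) - 20)) = 1245 - √(-1124 + (-5*4*(-6) - 20)) = 1245 - √(-1124 + (-20*(-6) - 20)) = 1245 - √(-1124 + (120 - 20)) = 1245 - √(-1124 + 100) = 1245 - √(-1024) = 1245 - 32*I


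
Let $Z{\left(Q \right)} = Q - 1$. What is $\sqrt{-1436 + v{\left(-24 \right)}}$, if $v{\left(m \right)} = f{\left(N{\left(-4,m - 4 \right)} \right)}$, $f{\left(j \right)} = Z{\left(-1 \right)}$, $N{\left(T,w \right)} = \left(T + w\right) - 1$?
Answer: $i \sqrt{1438} \approx 37.921 i$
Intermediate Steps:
$N{\left(T,w \right)} = -1 + T + w$
$Z{\left(Q \right)} = -1 + Q$
$f{\left(j \right)} = -2$ ($f{\left(j \right)} = -1 - 1 = -2$)
$v{\left(m \right)} = -2$
$\sqrt{-1436 + v{\left(-24 \right)}} = \sqrt{-1436 - 2} = \sqrt{-1438} = i \sqrt{1438}$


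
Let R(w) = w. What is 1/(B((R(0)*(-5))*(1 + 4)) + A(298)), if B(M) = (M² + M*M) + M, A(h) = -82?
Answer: -1/82 ≈ -0.012195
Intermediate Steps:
B(M) = M + 2*M² (B(M) = (M² + M²) + M = 2*M² + M = M + 2*M²)
1/(B((R(0)*(-5))*(1 + 4)) + A(298)) = 1/(((0*(-5))*(1 + 4))*(1 + 2*((0*(-5))*(1 + 4))) - 82) = 1/((0*5)*(1 + 2*(0*5)) - 82) = 1/(0*(1 + 2*0) - 82) = 1/(0*(1 + 0) - 82) = 1/(0*1 - 82) = 1/(0 - 82) = 1/(-82) = -1/82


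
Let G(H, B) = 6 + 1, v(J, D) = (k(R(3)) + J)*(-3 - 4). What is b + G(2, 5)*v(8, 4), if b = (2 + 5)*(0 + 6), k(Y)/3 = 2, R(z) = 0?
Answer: -644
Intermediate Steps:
k(Y) = 6 (k(Y) = 3*2 = 6)
v(J, D) = -42 - 7*J (v(J, D) = (6 + J)*(-3 - 4) = (6 + J)*(-7) = -42 - 7*J)
G(H, B) = 7
b = 42 (b = 7*6 = 42)
b + G(2, 5)*v(8, 4) = 42 + 7*(-42 - 7*8) = 42 + 7*(-42 - 56) = 42 + 7*(-98) = 42 - 686 = -644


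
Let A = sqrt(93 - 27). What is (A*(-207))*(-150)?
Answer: 31050*sqrt(66) ≈ 2.5225e+5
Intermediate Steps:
A = sqrt(66) ≈ 8.1240
(A*(-207))*(-150) = (sqrt(66)*(-207))*(-150) = -207*sqrt(66)*(-150) = 31050*sqrt(66)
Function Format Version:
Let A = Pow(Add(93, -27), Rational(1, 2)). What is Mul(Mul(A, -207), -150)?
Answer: Mul(31050, Pow(66, Rational(1, 2))) ≈ 2.5225e+5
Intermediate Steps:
A = Pow(66, Rational(1, 2)) ≈ 8.1240
Mul(Mul(A, -207), -150) = Mul(Mul(Pow(66, Rational(1, 2)), -207), -150) = Mul(Mul(-207, Pow(66, Rational(1, 2))), -150) = Mul(31050, Pow(66, Rational(1, 2)))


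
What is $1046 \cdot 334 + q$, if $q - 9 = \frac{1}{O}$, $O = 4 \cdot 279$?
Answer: $\frac{389900269}{1116} \approx 3.4937 \cdot 10^{5}$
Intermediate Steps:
$O = 1116$
$q = \frac{10045}{1116}$ ($q = 9 + \frac{1}{1116} = \frac{10045}{1116} \approx 9.0009$)
$1046 \cdot 334 + q = 1046 \cdot 334 + \frac{10045}{1116} = 349364 + \frac{10045}{1116} = \frac{389900269}{1116}$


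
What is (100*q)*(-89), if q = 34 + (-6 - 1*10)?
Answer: -160200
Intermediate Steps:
q = 18 (q = 34 + (-6 - 10) = 34 - 16 = 18)
(100*q)*(-89) = (100*18)*(-89) = 1800*(-89) = -160200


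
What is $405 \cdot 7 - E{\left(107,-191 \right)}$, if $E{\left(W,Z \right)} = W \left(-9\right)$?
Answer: $3798$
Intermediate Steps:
$E{\left(W,Z \right)} = - 9 W$
$405 \cdot 7 - E{\left(107,-191 \right)} = 405 \cdot 7 - \left(-9\right) 107 = 2835 - -963 = 2835 + 963 = 3798$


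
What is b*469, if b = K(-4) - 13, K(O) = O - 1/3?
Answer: -24388/3 ≈ -8129.3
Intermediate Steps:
K(O) = -⅓ + O (K(O) = O - 1*⅓ = O - ⅓ = -⅓ + O)
b = -52/3 (b = (-⅓ - 4) - 13 = -13/3 - 13 = -52/3 ≈ -17.333)
b*469 = -52/3*469 = -24388/3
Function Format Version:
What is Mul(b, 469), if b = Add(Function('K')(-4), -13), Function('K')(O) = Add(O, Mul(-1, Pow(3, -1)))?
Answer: Rational(-24388, 3) ≈ -8129.3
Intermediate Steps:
Function('K')(O) = Add(Rational(-1, 3), O) (Function('K')(O) = Add(O, Mul(-1, Rational(1, 3))) = Add(O, Rational(-1, 3)) = Add(Rational(-1, 3), O))
b = Rational(-52, 3) (b = Add(Add(Rational(-1, 3), -4), -13) = Add(Rational(-13, 3), -13) = Rational(-52, 3) ≈ -17.333)
Mul(b, 469) = Mul(Rational(-52, 3), 469) = Rational(-24388, 3)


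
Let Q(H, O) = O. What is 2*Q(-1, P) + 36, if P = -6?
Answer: 24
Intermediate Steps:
2*Q(-1, P) + 36 = 2*(-6) + 36 = -12 + 36 = 24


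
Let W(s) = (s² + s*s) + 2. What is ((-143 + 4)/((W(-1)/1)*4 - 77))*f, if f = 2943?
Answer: 409077/61 ≈ 6706.2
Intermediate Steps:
W(s) = 2 + 2*s² (W(s) = (s² + s²) + 2 = 2*s² + 2 = 2 + 2*s²)
((-143 + 4)/((W(-1)/1)*4 - 77))*f = ((-143 + 4)/(((2 + 2*(-1)²)/1)*4 - 77))*2943 = -139/((1*(2 + 2*1))*4 - 77)*2943 = -139/((1*(2 + 2))*4 - 77)*2943 = -139/((1*4)*4 - 77)*2943 = -139/(4*4 - 77)*2943 = -139/(16 - 77)*2943 = -139/(-61)*2943 = -139*(-1/61)*2943 = (139/61)*2943 = 409077/61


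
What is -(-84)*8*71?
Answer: 47712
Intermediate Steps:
-(-84)*8*71 = -84*(-8)*71 = 672*71 = 47712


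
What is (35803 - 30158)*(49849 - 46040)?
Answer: 21501805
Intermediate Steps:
(35803 - 30158)*(49849 - 46040) = 5645*3809 = 21501805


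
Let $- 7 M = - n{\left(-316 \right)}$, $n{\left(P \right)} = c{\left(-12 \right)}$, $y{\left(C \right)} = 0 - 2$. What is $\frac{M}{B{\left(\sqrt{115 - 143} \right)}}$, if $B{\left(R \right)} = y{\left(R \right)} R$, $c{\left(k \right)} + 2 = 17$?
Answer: $\frac{15 i \sqrt{7}}{196} \approx 0.20248 i$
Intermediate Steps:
$y{\left(C \right)} = -2$
$c{\left(k \right)} = 15$ ($c{\left(k \right)} = -2 + 17 = 15$)
$n{\left(P \right)} = 15$
$B{\left(R \right)} = - 2 R$
$M = \frac{15}{7}$ ($M = - \frac{\left(-1\right) 15}{7} = \left(- \frac{1}{7}\right) \left(-15\right) = \frac{15}{7} \approx 2.1429$)
$\frac{M}{B{\left(\sqrt{115 - 143} \right)}} = \frac{15}{7 \left(- 2 \sqrt{115 - 143}\right)} = \frac{15}{7 \left(- 2 \sqrt{-28}\right)} = \frac{15}{7 \left(- 2 \cdot 2 i \sqrt{7}\right)} = \frac{15}{7 \left(- 4 i \sqrt{7}\right)} = \frac{15 \frac{i \sqrt{7}}{28}}{7} = \frac{15 i \sqrt{7}}{196}$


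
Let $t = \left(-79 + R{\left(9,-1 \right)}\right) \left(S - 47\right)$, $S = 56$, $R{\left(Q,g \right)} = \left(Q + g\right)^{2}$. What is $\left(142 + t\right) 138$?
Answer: $966$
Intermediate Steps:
$t = -135$ ($t = \left(-79 + \left(9 - 1\right)^{2}\right) \left(56 - 47\right) = \left(-79 + 8^{2}\right) 9 = \left(-79 + 64\right) 9 = \left(-15\right) 9 = -135$)
$\left(142 + t\right) 138 = \left(142 - 135\right) 138 = 7 \cdot 138 = 966$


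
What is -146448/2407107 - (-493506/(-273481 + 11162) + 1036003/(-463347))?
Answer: 28647770895996887/97523716800090717 ≈ 0.29375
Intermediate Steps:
-146448/2407107 - (-493506/(-273481 + 11162) + 1036003/(-463347)) = -146448*1/2407107 - (-493506/(-262319) + 1036003*(-1/463347)) = -48816/802369 - (-493506*(-1/262319) - 1036003/463347) = -48816/802369 - (493506/262319 - 1036003/463347) = -48816/802369 - 1*(-43098746375/121544721693) = -48816/802369 + 43098746375/121544721693 = 28647770895996887/97523716800090717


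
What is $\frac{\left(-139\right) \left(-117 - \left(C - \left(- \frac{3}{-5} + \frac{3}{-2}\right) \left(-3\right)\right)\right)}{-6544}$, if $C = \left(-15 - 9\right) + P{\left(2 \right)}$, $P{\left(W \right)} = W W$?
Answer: $- \frac{131077}{65440} \approx -2.003$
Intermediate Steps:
$P{\left(W \right)} = W^{2}$
$C = -20$ ($C = \left(-15 - 9\right) + 2^{2} = -24 + 4 = -20$)
$\frac{\left(-139\right) \left(-117 - \left(C - \left(- \frac{3}{-5} + \frac{3}{-2}\right) \left(-3\right)\right)\right)}{-6544} = \frac{\left(-139\right) \left(-117 + \left(\left(- \frac{3}{-5} + \frac{3}{-2}\right) \left(-3\right) - -20\right)\right)}{-6544} = - 139 \left(-117 + \left(\left(\left(-3\right) \left(- \frac{1}{5}\right) + 3 \left(- \frac{1}{2}\right)\right) \left(-3\right) + 20\right)\right) \left(- \frac{1}{6544}\right) = - 139 \left(-117 + \left(\left(\frac{3}{5} - \frac{3}{2}\right) \left(-3\right) + 20\right)\right) \left(- \frac{1}{6544}\right) = - 139 \left(-117 + \left(\left(- \frac{9}{10}\right) \left(-3\right) + 20\right)\right) \left(- \frac{1}{6544}\right) = - 139 \left(-117 + \left(\frac{27}{10} + 20\right)\right) \left(- \frac{1}{6544}\right) = - 139 \left(-117 + \frac{227}{10}\right) \left(- \frac{1}{6544}\right) = \left(-139\right) \left(- \frac{943}{10}\right) \left(- \frac{1}{6544}\right) = \frac{131077}{10} \left(- \frac{1}{6544}\right) = - \frac{131077}{65440}$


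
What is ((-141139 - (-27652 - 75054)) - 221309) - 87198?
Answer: -346940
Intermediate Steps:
((-141139 - (-27652 - 75054)) - 221309) - 87198 = ((-141139 - 1*(-102706)) - 221309) - 87198 = ((-141139 + 102706) - 221309) - 87198 = (-38433 - 221309) - 87198 = -259742 - 87198 = -346940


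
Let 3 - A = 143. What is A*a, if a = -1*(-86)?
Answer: -12040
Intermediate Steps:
A = -140 (A = 3 - 1*143 = 3 - 143 = -140)
a = 86
A*a = -140*86 = -12040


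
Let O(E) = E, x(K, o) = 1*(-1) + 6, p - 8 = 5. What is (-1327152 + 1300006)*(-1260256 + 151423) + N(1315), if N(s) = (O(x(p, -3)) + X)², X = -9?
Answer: 30100380634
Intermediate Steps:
p = 13 (p = 8 + 5 = 13)
x(K, o) = 5 (x(K, o) = -1 + 6 = 5)
N(s) = 16 (N(s) = (5 - 9)² = (-4)² = 16)
(-1327152 + 1300006)*(-1260256 + 151423) + N(1315) = (-1327152 + 1300006)*(-1260256 + 151423) + 16 = -27146*(-1108833) + 16 = 30100380618 + 16 = 30100380634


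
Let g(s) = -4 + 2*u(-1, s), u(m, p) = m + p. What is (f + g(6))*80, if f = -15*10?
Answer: -11520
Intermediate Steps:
f = -150
g(s) = -6 + 2*s (g(s) = -4 + 2*(-1 + s) = -4 + (-2 + 2*s) = -6 + 2*s)
(f + g(6))*80 = (-150 + (-6 + 2*6))*80 = (-150 + (-6 + 12))*80 = (-150 + 6)*80 = -144*80 = -11520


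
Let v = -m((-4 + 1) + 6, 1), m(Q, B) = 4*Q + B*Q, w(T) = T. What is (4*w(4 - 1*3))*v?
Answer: -60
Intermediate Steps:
v = -15 (v = -((-4 + 1) + 6)*(4 + 1) = -(-3 + 6)*5 = -3*5 = -1*15 = -15)
(4*w(4 - 1*3))*v = (4*(4 - 1*3))*(-15) = (4*(4 - 3))*(-15) = (4*1)*(-15) = 4*(-15) = -60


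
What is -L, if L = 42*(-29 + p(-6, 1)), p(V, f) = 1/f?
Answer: 1176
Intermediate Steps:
L = -1176 (L = 42*(-29 + 1/1) = 42*(-29 + 1) = 42*(-28) = -1176)
-L = -1*(-1176) = 1176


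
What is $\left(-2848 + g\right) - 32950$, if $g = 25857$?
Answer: $-9941$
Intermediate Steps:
$\left(-2848 + g\right) - 32950 = \left(-2848 + 25857\right) - 32950 = 23009 - 32950 = -9941$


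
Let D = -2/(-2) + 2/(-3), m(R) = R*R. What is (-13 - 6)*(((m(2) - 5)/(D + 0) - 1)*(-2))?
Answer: -152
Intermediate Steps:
m(R) = R**2
D = 1/3 (D = -2*(-1/2) + 2*(-1/3) = 1 - 2/3 = 1/3 ≈ 0.33333)
(-13 - 6)*(((m(2) - 5)/(D + 0) - 1)*(-2)) = (-13 - 6)*(((2**2 - 5)/(1/3 + 0) - 1)*(-2)) = -19*((4 - 5)/(1/3) - 1)*(-2) = -19*(-1*3 - 1)*(-2) = -19*(-3 - 1)*(-2) = -(-76)*(-2) = -19*8 = -152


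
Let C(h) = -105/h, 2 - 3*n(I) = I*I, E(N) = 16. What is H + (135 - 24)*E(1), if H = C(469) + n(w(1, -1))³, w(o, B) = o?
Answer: 3212446/1809 ≈ 1775.8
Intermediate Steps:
n(I) = ⅔ - I²/3 (n(I) = ⅔ - I*I/3 = ⅔ - I²/3)
H = -338/1809 (H = -105/469 + (⅔ - ⅓*1²)³ = -105*1/469 + (⅔ - ⅓*1)³ = -15/67 + (⅔ - ⅓)³ = -15/67 + (⅓)³ = -15/67 + 1/27 = -338/1809 ≈ -0.18684)
H + (135 - 24)*E(1) = -338/1809 + (135 - 24)*16 = -338/1809 + 111*16 = -338/1809 + 1776 = 3212446/1809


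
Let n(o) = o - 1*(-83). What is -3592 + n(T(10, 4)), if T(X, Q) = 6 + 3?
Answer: -3500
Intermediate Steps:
T(X, Q) = 9
n(o) = 83 + o (n(o) = o + 83 = 83 + o)
-3592 + n(T(10, 4)) = -3592 + (83 + 9) = -3592 + 92 = -3500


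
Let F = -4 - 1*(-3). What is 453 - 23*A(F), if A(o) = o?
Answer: 476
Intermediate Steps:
F = -1 (F = -4 + 3 = -1)
453 - 23*A(F) = 453 - 23*(-1) = 453 + 23 = 476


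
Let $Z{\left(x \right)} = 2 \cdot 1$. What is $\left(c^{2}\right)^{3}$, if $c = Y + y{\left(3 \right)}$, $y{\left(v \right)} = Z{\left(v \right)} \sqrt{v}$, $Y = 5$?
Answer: $183853 + 106140 \sqrt{3} \approx 3.6769 \cdot 10^{5}$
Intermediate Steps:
$Z{\left(x \right)} = 2$
$y{\left(v \right)} = 2 \sqrt{v}$
$c = 5 + 2 \sqrt{3} \approx 8.4641$
$\left(c^{2}\right)^{3} = \left(\left(5 + 2 \sqrt{3}\right)^{2}\right)^{3} = \left(5 + 2 \sqrt{3}\right)^{6}$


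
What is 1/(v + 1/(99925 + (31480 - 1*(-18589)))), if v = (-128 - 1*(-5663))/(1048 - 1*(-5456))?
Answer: 162593496/138370549 ≈ 1.1751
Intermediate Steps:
v = 1845/2168 (v = (-128 + 5663)/(1048 + 5456) = 5535/6504 = 5535*(1/6504) = 1845/2168 ≈ 0.85102)
1/(v + 1/(99925 + (31480 - 1*(-18589)))) = 1/(1845/2168 + 1/(99925 + (31480 - 1*(-18589)))) = 1/(1845/2168 + 1/(99925 + (31480 + 18589))) = 1/(1845/2168 + 1/(99925 + 50069)) = 1/(1845/2168 + 1/149994) = 1/(138370549/162593496) = 162593496/138370549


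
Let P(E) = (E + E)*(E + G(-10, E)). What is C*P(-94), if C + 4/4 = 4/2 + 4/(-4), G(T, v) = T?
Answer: 0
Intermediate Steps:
P(E) = 2*E*(-10 + E) (P(E) = (E + E)*(E - 10) = (2*E)*(-10 + E) = 2*E*(-10 + E))
C = 0 (C = -1 + (4/2 + 4/(-4)) = -1 + (4*(½) + 4*(-¼)) = -1 + (2 - 1) = -1 + 1 = 0)
C*P(-94) = 0*(2*(-94)*(-10 - 94)) = 0*(2*(-94)*(-104)) = 0*19552 = 0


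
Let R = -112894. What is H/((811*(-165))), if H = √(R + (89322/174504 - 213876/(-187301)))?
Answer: -I*√33500629146574181023223/72895216553346 ≈ -0.0025109*I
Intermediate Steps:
H = 5*I*√33500629146574181023223/2723731142 (H = √(-112894 + (89322/174504 - 213876/(-187301))) = √(-112894 + (89322*(1/174504) - 213876*(-1/187301))) = √(-112894 + (14887/29084 + 213876/187301)) = √(-112894 + 9008719571/5447462284) = √(-614976798370325/5447462284) = 5*I*√33500629146574181023223/2723731142 ≈ 335.99*I)
H/((811*(-165))) = (5*I*√33500629146574181023223/2723731142)/((811*(-165))) = (5*I*√33500629146574181023223/2723731142)/(-133815) = (5*I*√33500629146574181023223/2723731142)*(-1/133815) = -I*√33500629146574181023223/72895216553346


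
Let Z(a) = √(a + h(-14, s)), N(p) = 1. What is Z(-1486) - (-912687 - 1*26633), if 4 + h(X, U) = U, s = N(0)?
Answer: 939320 + I*√1489 ≈ 9.3932e+5 + 38.588*I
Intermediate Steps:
s = 1
h(X, U) = -4 + U
Z(a) = √(-3 + a) (Z(a) = √(a + (-4 + 1)) = √(a - 3) = √(-3 + a))
Z(-1486) - (-912687 - 1*26633) = √(-3 - 1486) - (-912687 - 1*26633) = √(-1489) - (-912687 - 26633) = I*√1489 - 1*(-939320) = I*√1489 + 939320 = 939320 + I*√1489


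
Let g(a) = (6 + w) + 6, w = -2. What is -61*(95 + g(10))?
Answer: -6405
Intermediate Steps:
g(a) = 10 (g(a) = (6 - 2) + 6 = 4 + 6 = 10)
-61*(95 + g(10)) = -61*(95 + 10) = -61*105 = -6405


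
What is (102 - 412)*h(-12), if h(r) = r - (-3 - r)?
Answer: 6510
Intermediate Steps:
h(r) = 3 + 2*r (h(r) = r + (3 + r) = 3 + 2*r)
(102 - 412)*h(-12) = (102 - 412)*(3 + 2*(-12)) = -310*(3 - 24) = -310*(-21) = 6510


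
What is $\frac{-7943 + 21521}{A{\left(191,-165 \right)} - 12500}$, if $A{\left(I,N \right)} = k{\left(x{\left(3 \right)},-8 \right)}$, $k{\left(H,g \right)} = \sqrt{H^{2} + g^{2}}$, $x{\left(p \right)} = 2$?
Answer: $- \frac{42431250}{39062483} - \frac{6789 \sqrt{17}}{39062483} \approx -1.087$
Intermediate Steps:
$A{\left(I,N \right)} = 2 \sqrt{17}$ ($A{\left(I,N \right)} = \sqrt{2^{2} + \left(-8\right)^{2}} = \sqrt{4 + 64} = \sqrt{68} = 2 \sqrt{17}$)
$\frac{-7943 + 21521}{A{\left(191,-165 \right)} - 12500} = \frac{-7943 + 21521}{2 \sqrt{17} - 12500} = \frac{13578}{-12500 + 2 \sqrt{17}}$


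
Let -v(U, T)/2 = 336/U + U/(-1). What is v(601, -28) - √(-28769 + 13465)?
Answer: 721730/601 - 2*I*√3826 ≈ 1200.9 - 123.71*I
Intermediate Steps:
v(U, T) = -672/U + 2*U (v(U, T) = -2*(336/U + U/(-1)) = -2*(336/U + U*(-1)) = -2*(336/U - U) = -2*(-U + 336/U) = -672/U + 2*U)
v(601, -28) - √(-28769 + 13465) = (-672/601 + 2*601) - √(-28769 + 13465) = (-672*1/601 + 1202) - √(-15304) = (-672/601 + 1202) - 2*I*√3826 = 721730/601 - 2*I*√3826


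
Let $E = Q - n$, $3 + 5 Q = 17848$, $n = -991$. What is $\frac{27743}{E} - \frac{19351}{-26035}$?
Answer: $\frac{162105913}{23743920} \approx 6.8273$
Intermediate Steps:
$Q = 3569$ ($Q = - \frac{3}{5} + \frac{1}{5} \cdot 17848 = - \frac{3}{5} + \frac{17848}{5} = 3569$)
$E = 4560$ ($E = 3569 - -991 = 3569 + 991 = 4560$)
$\frac{27743}{E} - \frac{19351}{-26035} = \frac{27743}{4560} - \frac{19351}{-26035} = 27743 \cdot \frac{1}{4560} - - \frac{19351}{26035} = \frac{27743}{4560} + \frac{19351}{26035} = \frac{162105913}{23743920}$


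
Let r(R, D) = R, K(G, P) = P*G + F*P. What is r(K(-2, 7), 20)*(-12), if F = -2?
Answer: 336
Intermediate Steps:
K(G, P) = -2*P + G*P (K(G, P) = P*G - 2*P = G*P - 2*P = -2*P + G*P)
r(K(-2, 7), 20)*(-12) = (7*(-2 - 2))*(-12) = (7*(-4))*(-12) = -28*(-12) = 336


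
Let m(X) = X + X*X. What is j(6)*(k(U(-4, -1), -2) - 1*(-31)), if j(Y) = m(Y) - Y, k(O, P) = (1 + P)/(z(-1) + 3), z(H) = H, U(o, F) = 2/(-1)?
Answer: 1098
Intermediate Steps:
U(o, F) = -2 (U(o, F) = 2*(-1) = -2)
k(O, P) = ½ + P/2 (k(O, P) = (1 + P)/(-1 + 3) = (1 + P)/2 = (1 + P)*(½) = ½ + P/2)
m(X) = X + X²
j(Y) = -Y + Y*(1 + Y) (j(Y) = Y*(1 + Y) - Y = -Y + Y*(1 + Y))
j(6)*(k(U(-4, -1), -2) - 1*(-31)) = 6²*((½ + (½)*(-2)) - 1*(-31)) = 36*((½ - 1) + 31) = 36*(-½ + 31) = 36*(61/2) = 1098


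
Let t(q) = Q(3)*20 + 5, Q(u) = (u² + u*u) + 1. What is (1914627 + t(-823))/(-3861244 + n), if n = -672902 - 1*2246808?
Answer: -957506/3390477 ≈ -0.28241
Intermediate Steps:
Q(u) = 1 + 2*u² (Q(u) = (u² + u²) + 1 = 2*u² + 1 = 1 + 2*u²)
n = -2919710 (n = -672902 - 2246808 = -2919710)
t(q) = 385 (t(q) = (1 + 2*3²)*20 + 5 = (1 + 2*9)*20 + 5 = (1 + 18)*20 + 5 = 19*20 + 5 = 380 + 5 = 385)
(1914627 + t(-823))/(-3861244 + n) = (1914627 + 385)/(-3861244 - 2919710) = 1915012/(-6780954) = 1915012*(-1/6780954) = -957506/3390477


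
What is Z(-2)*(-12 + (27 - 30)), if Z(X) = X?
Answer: 30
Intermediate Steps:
Z(-2)*(-12 + (27 - 30)) = -2*(-12 + (27 - 30)) = -2*(-12 - 3) = -2*(-15) = 30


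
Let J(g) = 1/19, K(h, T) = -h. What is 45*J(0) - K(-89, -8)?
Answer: -1646/19 ≈ -86.632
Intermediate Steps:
J(g) = 1/19
45*J(0) - K(-89, -8) = 45*(1/19) - (-1)*(-89) = 45/19 - 1*89 = 45/19 - 89 = -1646/19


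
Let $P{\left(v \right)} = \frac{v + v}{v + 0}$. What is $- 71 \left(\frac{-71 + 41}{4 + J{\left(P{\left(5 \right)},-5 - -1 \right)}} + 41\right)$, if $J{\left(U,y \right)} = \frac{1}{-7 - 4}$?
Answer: $- \frac{101743}{43} \approx -2366.1$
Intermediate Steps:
$P{\left(v \right)} = 2$ ($P{\left(v \right)} = \frac{2 v}{v} = 2$)
$J{\left(U,y \right)} = - \frac{1}{11}$ ($J{\left(U,y \right)} = \frac{1}{-11} = - \frac{1}{11}$)
$- 71 \left(\frac{-71 + 41}{4 + J{\left(P{\left(5 \right)},-5 - -1 \right)}} + 41\right) = - 71 \left(\frac{-71 + 41}{4 - \frac{1}{11}} + 41\right) = - 71 \left(- \frac{30}{\frac{43}{11}} + 41\right) = - 71 \left(\left(-30\right) \frac{11}{43} + 41\right) = - 71 \left(- \frac{330}{43} + 41\right) = \left(-71\right) \frac{1433}{43} = - \frac{101743}{43}$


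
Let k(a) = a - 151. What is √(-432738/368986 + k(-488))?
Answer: 18*I*√19320037/3127 ≈ 25.302*I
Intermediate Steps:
k(a) = -151 + a
√(-432738/368986 + k(-488)) = √(-432738/368986 + (-151 - 488)) = √(-432738*1/368986 - 639) = √(-216369/184493 - 639) = √(-118107396/184493) = 18*I*√19320037/3127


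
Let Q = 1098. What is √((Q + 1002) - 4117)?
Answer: I*√2017 ≈ 44.911*I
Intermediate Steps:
√((Q + 1002) - 4117) = √((1098 + 1002) - 4117) = √(2100 - 4117) = √(-2017) = I*√2017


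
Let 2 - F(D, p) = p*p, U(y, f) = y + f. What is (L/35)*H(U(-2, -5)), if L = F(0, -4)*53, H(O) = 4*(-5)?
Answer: 424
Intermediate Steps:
U(y, f) = f + y
F(D, p) = 2 - p² (F(D, p) = 2 - p*p = 2 - p²)
H(O) = -20
L = -742 (L = (2 - 1*(-4)²)*53 = (2 - 1*16)*53 = (2 - 16)*53 = -14*53 = -742)
(L/35)*H(U(-2, -5)) = -742/35*(-20) = -742*1/35*(-20) = -106/5*(-20) = 424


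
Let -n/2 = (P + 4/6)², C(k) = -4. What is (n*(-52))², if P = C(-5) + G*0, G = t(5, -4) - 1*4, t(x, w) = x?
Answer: 108160000/81 ≈ 1.3353e+6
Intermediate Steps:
G = 1 (G = 5 - 1*4 = 5 - 4 = 1)
P = -4 (P = -4 + 1*0 = -4 + 0 = -4)
n = -200/9 (n = -2*(-4 + 4/6)² = -2*(-4 + 4*(⅙))² = -2*(-4 + ⅔)² = -2*(-10/3)² = -2*100/9 = -200/9 ≈ -22.222)
(n*(-52))² = (-200/9*(-52))² = (10400/9)² = 108160000/81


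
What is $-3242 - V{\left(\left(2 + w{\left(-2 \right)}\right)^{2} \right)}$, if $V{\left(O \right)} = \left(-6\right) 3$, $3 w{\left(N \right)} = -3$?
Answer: $-3224$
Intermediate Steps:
$w{\left(N \right)} = -1$ ($w{\left(N \right)} = \frac{1}{3} \left(-3\right) = -1$)
$V{\left(O \right)} = -18$
$-3242 - V{\left(\left(2 + w{\left(-2 \right)}\right)^{2} \right)} = -3242 - -18 = -3242 + 18 = -3224$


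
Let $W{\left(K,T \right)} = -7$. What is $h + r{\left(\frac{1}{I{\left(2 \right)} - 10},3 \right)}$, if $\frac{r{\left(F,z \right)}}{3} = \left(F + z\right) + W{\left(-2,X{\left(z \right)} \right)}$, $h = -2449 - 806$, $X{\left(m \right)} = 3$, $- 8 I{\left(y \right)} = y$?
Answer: $- \frac{133959}{41} \approx -3267.3$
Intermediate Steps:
$I{\left(y \right)} = - \frac{y}{8}$
$h = -3255$ ($h = -2449 - 806 = -3255$)
$r{\left(F,z \right)} = -21 + 3 F + 3 z$ ($r{\left(F,z \right)} = 3 \left(\left(F + z\right) - 7\right) = 3 \left(-7 + F + z\right) = -21 + 3 F + 3 z$)
$h + r{\left(\frac{1}{I{\left(2 \right)} - 10},3 \right)} = -3255 + \left(-21 + \frac{3}{\left(- \frac{1}{8}\right) 2 - 10} + 3 \cdot 3\right) = -3255 + \left(-21 + \frac{3}{- \frac{1}{4} - 10} + 9\right) = -3255 + \left(-21 + \frac{3}{- \frac{41}{4}} + 9\right) = -3255 + \left(-21 + 3 \left(- \frac{4}{41}\right) + 9\right) = -3255 - \frac{504}{41} = - \frac{133959}{41}$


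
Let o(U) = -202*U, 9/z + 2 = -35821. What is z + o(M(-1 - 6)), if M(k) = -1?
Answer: 2412079/11941 ≈ 202.00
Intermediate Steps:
z = -3/11941 (z = 9/(-2 - 35821) = 9/(-35823) = 9*(-1/35823) = -3/11941 ≈ -0.00025124)
z + o(M(-1 - 6)) = -3/11941 - 202*(-1) = -3/11941 + 202 = 2412079/11941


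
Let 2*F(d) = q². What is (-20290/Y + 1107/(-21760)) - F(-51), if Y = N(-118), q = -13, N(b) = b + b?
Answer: 1827807/1283840 ≈ 1.4237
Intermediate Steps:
N(b) = 2*b
Y = -236 (Y = 2*(-118) = -236)
F(d) = 169/2 (F(d) = (½)*(-13)² = (½)*169 = 169/2)
(-20290/Y + 1107/(-21760)) - F(-51) = (-20290/(-236) + 1107/(-21760)) - 1*169/2 = (-20290*(-1/236) + 1107*(-1/21760)) - 169/2 = (10145/118 - 1107/21760) - 169/2 = 110312287/1283840 - 169/2 = 1827807/1283840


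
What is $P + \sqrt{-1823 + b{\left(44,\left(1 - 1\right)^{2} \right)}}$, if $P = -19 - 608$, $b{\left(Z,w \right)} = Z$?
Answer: $-627 + i \sqrt{1779} \approx -627.0 + 42.178 i$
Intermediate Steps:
$P = -627$ ($P = -19 - 608 = -627$)
$P + \sqrt{-1823 + b{\left(44,\left(1 - 1\right)^{2} \right)}} = -627 + \sqrt{-1823 + 44} = -627 + \sqrt{-1779} = -627 + i \sqrt{1779}$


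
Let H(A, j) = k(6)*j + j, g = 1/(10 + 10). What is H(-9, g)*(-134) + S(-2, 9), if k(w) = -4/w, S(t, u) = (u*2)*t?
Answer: -1147/30 ≈ -38.233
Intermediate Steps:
S(t, u) = 2*t*u (S(t, u) = (2*u)*t = 2*t*u)
g = 1/20 ≈ 0.050000
H(A, j) = j/3 (H(A, j) = (-4/6)*j + j = (-4*⅙)*j + j = -2*j/3 + j = j/3)
H(-9, g)*(-134) + S(-2, 9) = ((⅓)*(1/20))*(-134) + 2*(-2)*9 = (1/60)*(-134) - 36 = -67/30 - 36 = -1147/30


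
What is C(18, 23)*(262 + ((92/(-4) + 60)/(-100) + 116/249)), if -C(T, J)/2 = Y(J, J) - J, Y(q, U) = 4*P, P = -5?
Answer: 280626041/12450 ≈ 22540.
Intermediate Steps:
Y(q, U) = -20 (Y(q, U) = 4*(-5) = -20)
C(T, J) = 40 + 2*J (C(T, J) = -2*(-20 - J) = 40 + 2*J)
C(18, 23)*(262 + ((92/(-4) + 60)/(-100) + 116/249)) = (40 + 2*23)*(262 + ((92/(-4) + 60)/(-100) + 116/249)) = (40 + 46)*(262 + ((92*(-¼) + 60)*(-1/100) + 116*(1/249))) = 86*(262 + ((-23 + 60)*(-1/100) + 116/249)) = 86*(262 + (37*(-1/100) + 116/249)) = 86*(262 + (-37/100 + 116/249)) = 86*(262 + 2387/24900) = 86*(6526187/24900) = 280626041/12450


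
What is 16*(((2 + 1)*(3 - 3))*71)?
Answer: 0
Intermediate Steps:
16*(((2 + 1)*(3 - 3))*71) = 16*((3*0)*71) = 16*(0*71) = 16*0 = 0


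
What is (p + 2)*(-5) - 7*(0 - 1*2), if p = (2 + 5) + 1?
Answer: -36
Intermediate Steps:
p = 8 (p = 7 + 1 = 8)
(p + 2)*(-5) - 7*(0 - 1*2) = (8 + 2)*(-5) - 7*(0 - 1*2) = 10*(-5) - 7*(0 - 2) = -50 - 7*(-2) = -50 + 14 = -36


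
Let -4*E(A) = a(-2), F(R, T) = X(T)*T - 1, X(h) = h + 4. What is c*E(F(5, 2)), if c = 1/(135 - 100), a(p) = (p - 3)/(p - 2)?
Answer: -1/112 ≈ -0.0089286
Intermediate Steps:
X(h) = 4 + h
F(R, T) = -1 + T*(4 + T) (F(R, T) = (4 + T)*T - 1 = T*(4 + T) - 1 = -1 + T*(4 + T))
a(p) = (-3 + p)/(-2 + p)
E(A) = -5/16 (E(A) = -(-3 - 2)/(4*(-2 - 2)) = -(-5)/(4*(-4)) = -(-1)*(-5)/16 = -¼*5/4 = -5/16)
c = 1/35 ≈ 0.028571
c*E(F(5, 2)) = (1/35)*(-5/16) = -1/112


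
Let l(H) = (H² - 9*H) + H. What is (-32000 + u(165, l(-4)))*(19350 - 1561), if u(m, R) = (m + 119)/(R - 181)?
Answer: -75715036076/133 ≈ -5.6929e+8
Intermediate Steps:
l(H) = H² - 8*H
u(m, R) = (119 + m)/(-181 + R)
(-32000 + u(165, l(-4)))*(19350 - 1561) = (-32000 + (119 + 165)/(-181 - 4*(-8 - 4)))*(19350 - 1561) = (-32000 + 284/(-181 - 4*(-12)))*17789 = (-32000 + 284/(-181 + 48))*17789 = (-32000 + 284/(-133))*17789 = (-32000 - 1/133*284)*17789 = (-32000 - 284/133)*17789 = -4256284/133*17789 = -75715036076/133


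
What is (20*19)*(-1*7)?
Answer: -2660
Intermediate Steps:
(20*19)*(-1*7) = 380*(-7) = -2660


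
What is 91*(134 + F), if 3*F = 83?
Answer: 44135/3 ≈ 14712.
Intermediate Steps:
F = 83/3 (F = (1/3)*83 = 83/3 ≈ 27.667)
91*(134 + F) = 91*(134 + 83/3) = 91*(485/3) = 44135/3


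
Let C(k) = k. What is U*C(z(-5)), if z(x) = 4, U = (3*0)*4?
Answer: 0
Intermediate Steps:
U = 0 (U = 0*4 = 0)
U*C(z(-5)) = 0*4 = 0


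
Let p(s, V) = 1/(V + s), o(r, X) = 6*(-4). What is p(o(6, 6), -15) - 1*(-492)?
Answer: 19187/39 ≈ 491.97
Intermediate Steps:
o(r, X) = -24
p(o(6, 6), -15) - 1*(-492) = 1/(-15 - 24) - 1*(-492) = 1/(-39) + 492 = -1/39 + 492 = 19187/39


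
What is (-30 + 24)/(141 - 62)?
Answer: -6/79 ≈ -0.075949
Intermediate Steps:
(-30 + 24)/(141 - 62) = -6/79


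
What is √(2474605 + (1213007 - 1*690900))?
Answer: 6*√83242 ≈ 1731.1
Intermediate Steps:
√(2474605 + (1213007 - 1*690900)) = √(2474605 + (1213007 - 690900)) = √(2474605 + 522107) = √2996712 = 6*√83242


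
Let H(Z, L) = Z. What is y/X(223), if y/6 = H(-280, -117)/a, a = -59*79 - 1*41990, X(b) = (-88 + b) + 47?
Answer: 120/606463 ≈ 0.00019787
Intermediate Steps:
X(b) = -41 + b
a = -46651 (a = -4661 - 41990 = -46651)
y = 1680/46651 (y = 6*(-280/(-46651)) = 6*(-280*(-1/46651)) = 6*(280/46651) = 1680/46651 ≈ 0.036012)
y/X(223) = 1680/(46651*(-41 + 223)) = (1680/46651)/182 = (1680/46651)*(1/182) = 120/606463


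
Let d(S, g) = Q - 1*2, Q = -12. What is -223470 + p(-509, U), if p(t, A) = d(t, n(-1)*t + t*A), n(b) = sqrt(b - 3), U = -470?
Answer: -223484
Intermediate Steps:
n(b) = sqrt(-3 + b)
d(S, g) = -14 (d(S, g) = -12 - 1*2 = -12 - 2 = -14)
p(t, A) = -14
-223470 + p(-509, U) = -223470 - 14 = -223484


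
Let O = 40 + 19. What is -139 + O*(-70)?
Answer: -4269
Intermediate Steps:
O = 59
-139 + O*(-70) = -139 + 59*(-70) = -139 - 4130 = -4269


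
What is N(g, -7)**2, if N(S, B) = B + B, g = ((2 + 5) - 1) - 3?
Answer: 196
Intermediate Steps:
g = 3 (g = (7 - 1) - 3 = 6 - 3 = 3)
N(S, B) = 2*B
N(g, -7)**2 = (2*(-7))**2 = (-14)**2 = 196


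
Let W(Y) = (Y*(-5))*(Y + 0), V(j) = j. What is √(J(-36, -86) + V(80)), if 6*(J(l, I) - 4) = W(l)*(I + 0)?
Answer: 2*√23241 ≈ 304.90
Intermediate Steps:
W(Y) = -5*Y² (W(Y) = (-5*Y)*Y = -5*Y²)
J(l, I) = 4 - 5*I*l²/6 (J(l, I) = 4 + ((-5*l²)*(I + 0))/6 = 4 + ((-5*l²)*I)/6 = 4 + (-5*I*l²)/6 = 4 - 5*I*l²/6)
√(J(-36, -86) + V(80)) = √((4 - ⅚*(-86)*(-36)²) + 80) = √((4 - ⅚*(-86)*1296) + 80) = √((4 + 92880) + 80) = √(92884 + 80) = √92964 = 2*√23241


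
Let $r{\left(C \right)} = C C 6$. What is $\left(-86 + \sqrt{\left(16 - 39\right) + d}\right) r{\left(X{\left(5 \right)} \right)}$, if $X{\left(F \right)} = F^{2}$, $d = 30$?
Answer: $-322500 + 3750 \sqrt{7} \approx -3.1258 \cdot 10^{5}$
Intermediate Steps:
$r{\left(C \right)} = 6 C^{2}$ ($r{\left(C \right)} = C^{2} \cdot 6 = 6 C^{2}$)
$\left(-86 + \sqrt{\left(16 - 39\right) + d}\right) r{\left(X{\left(5 \right)} \right)} = \left(-86 + \sqrt{\left(16 - 39\right) + 30}\right) 6 \left(5^{2}\right)^{2} = \left(-86 + \sqrt{-23 + 30}\right) 6 \cdot 25^{2} = \left(-86 + \sqrt{7}\right) 6 \cdot 625 = \left(-86 + \sqrt{7}\right) 3750 = -322500 + 3750 \sqrt{7}$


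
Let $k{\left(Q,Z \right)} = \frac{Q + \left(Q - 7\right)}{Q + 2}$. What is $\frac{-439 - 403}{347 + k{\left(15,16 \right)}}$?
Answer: $- \frac{7157}{2961} \approx -2.4171$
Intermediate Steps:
$k{\left(Q,Z \right)} = \frac{-7 + 2 Q}{2 + Q}$ ($k{\left(Q,Z \right)} = \frac{Q + \left(-7 + Q\right)}{2 + Q} = \frac{-7 + 2 Q}{2 + Q}$)
$\frac{-439 - 403}{347 + k{\left(15,16 \right)}} = \frac{-439 - 403}{347 + \frac{-7 + 2 \cdot 15}{2 + 15}} = - \frac{842}{347 + \frac{-7 + 30}{17}} = - \frac{842}{347 + \frac{1}{17} \cdot 23} = - \frac{842}{347 + \frac{23}{17}} = - \frac{842}{\frac{5922}{17}} = \left(-842\right) \frac{17}{5922} = - \frac{7157}{2961}$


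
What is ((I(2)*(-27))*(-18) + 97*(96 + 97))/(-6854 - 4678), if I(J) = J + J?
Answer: -20665/11532 ≈ -1.7920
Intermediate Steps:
I(J) = 2*J
((I(2)*(-27))*(-18) + 97*(96 + 97))/(-6854 - 4678) = (((2*2)*(-27))*(-18) + 97*(96 + 97))/(-6854 - 4678) = ((4*(-27))*(-18) + 97*193)/(-11532) = (-108*(-18) + 18721)*(-1/11532) = (1944 + 18721)*(-1/11532) = 20665*(-1/11532) = -20665/11532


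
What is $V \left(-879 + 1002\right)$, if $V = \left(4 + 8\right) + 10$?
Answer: $2706$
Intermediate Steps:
$V = 22$ ($V = 12 + 10 = 22$)
$V \left(-879 + 1002\right) = 22 \left(-879 + 1002\right) = 22 \cdot 123 = 2706$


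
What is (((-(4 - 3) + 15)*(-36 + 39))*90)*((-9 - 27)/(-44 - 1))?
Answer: 3024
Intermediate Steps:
(((-(4 - 3) + 15)*(-36 + 39))*90)*((-9 - 27)/(-44 - 1)) = (((-1*1 + 15)*3)*90)*(-36/(-45)) = (((-1 + 15)*3)*90)*(-36*(-1/45)) = ((14*3)*90)*(⅘) = (42*90)*(⅘) = 3780*(⅘) = 3024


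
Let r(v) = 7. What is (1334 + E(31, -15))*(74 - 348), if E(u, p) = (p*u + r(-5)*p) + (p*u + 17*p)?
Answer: -12056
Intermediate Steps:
E(u, p) = 24*p + 2*p*u (E(u, p) = (p*u + 7*p) + (p*u + 17*p) = (7*p + p*u) + (17*p + p*u) = 24*p + 2*p*u)
(1334 + E(31, -15))*(74 - 348) = (1334 + 2*(-15)*(12 + 31))*(74 - 348) = (1334 + 2*(-15)*43)*(-274) = (1334 - 1290)*(-274) = 44*(-274) = -12056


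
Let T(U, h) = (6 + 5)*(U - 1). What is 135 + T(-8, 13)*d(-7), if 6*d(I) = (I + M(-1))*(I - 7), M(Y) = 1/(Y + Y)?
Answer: -3195/2 ≈ -1597.5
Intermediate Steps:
M(Y) = 1/(2*Y)
T(U, h) = -11 + 11*U (T(U, h) = 11*(-1 + U) = -11 + 11*U)
d(I) = (-7 + I)*(-½ + I)/6 (d(I) = ((I + (½)/(-1))*(I - 7))/6 = ((I + (½)*(-1))*(-7 + I))/6 = ((I - ½)*(-7 + I))/6 = ((-½ + I)*(-7 + I))/6 = ((-7 + I)*(-½ + I))/6 = (-7 + I)*(-½ + I)/6)
135 + T(-8, 13)*d(-7) = 135 + (-11 + 11*(-8))*(7/12 - 5/4*(-7) + (⅙)*(-7)²) = 135 + (-11 - 88)*(7/12 + 35/4 + (⅙)*49) = 135 - 99*(7/12 + 35/4 + 49/6) = 135 - 99*35/2 = 135 - 3465/2 = -3195/2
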